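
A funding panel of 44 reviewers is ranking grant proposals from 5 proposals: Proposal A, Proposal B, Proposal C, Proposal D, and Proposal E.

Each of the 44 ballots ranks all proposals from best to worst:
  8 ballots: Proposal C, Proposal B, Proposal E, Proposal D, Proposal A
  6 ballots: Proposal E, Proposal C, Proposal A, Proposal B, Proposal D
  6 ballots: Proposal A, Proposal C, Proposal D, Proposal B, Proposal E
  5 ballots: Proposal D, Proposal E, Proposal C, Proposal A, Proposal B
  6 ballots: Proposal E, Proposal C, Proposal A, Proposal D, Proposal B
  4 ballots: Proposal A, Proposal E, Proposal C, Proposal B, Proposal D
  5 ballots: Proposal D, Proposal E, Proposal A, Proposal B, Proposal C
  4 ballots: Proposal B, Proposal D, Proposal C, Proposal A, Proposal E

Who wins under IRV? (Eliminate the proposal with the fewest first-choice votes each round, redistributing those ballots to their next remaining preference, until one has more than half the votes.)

Round 1: Proposal A 10, Proposal B 4, Proposal C 8, Proposal D 10, Proposal E 12. Proposal B eliminated.
Round 2: Proposal A 10, Proposal C 8, Proposal D 14, Proposal E 12. Proposal C eliminated.
Round 3: Proposal A 10, Proposal D 14, Proposal E 20. Proposal A eliminated.
Round 4: Proposal D 20, Proposal E 24. Proposal E has a majority (≥23).

Proposal E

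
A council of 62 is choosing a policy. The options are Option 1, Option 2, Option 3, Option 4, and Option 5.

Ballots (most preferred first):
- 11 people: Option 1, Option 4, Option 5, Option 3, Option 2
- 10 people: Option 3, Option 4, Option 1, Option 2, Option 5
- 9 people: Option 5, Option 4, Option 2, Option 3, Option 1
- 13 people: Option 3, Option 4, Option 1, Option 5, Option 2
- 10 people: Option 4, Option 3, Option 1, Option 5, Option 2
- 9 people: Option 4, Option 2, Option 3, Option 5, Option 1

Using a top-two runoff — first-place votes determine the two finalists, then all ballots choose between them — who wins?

Option 4

Round 1 first-place votes: Option 1 11, Option 2 0, Option 3 23, Option 4 19, Option 5 9. Option 3 and Option 4 advance.
Runoff: Option 3 is ranked above Option 4 on 23 ballots, Option 4 above Option 3 on 39.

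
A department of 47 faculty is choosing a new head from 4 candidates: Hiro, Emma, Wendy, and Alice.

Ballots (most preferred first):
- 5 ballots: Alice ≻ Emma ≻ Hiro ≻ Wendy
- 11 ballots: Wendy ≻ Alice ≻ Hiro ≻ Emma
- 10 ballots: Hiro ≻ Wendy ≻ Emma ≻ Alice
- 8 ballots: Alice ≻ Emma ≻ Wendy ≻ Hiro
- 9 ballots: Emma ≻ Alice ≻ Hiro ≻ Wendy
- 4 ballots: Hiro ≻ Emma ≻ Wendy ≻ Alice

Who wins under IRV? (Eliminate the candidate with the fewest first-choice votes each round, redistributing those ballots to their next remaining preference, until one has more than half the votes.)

Round 1: Hiro 14, Emma 9, Wendy 11, Alice 13. Emma eliminated.
Round 2: Hiro 14, Wendy 11, Alice 22. Wendy eliminated.
Round 3: Hiro 14, Alice 33. Alice has a majority (≥24).

Alice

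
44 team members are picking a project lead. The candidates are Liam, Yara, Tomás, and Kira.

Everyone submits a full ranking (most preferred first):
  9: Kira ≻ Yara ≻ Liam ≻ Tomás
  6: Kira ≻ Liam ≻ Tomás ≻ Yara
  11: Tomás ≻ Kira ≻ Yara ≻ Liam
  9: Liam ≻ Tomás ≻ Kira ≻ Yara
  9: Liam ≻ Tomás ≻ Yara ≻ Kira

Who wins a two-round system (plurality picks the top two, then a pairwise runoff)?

Round 1 first-place votes: Liam 18, Yara 0, Tomás 11, Kira 15. Liam and Kira advance.
Runoff: Liam is ranked above Kira on 18 ballots, Kira above Liam on 26.

Kira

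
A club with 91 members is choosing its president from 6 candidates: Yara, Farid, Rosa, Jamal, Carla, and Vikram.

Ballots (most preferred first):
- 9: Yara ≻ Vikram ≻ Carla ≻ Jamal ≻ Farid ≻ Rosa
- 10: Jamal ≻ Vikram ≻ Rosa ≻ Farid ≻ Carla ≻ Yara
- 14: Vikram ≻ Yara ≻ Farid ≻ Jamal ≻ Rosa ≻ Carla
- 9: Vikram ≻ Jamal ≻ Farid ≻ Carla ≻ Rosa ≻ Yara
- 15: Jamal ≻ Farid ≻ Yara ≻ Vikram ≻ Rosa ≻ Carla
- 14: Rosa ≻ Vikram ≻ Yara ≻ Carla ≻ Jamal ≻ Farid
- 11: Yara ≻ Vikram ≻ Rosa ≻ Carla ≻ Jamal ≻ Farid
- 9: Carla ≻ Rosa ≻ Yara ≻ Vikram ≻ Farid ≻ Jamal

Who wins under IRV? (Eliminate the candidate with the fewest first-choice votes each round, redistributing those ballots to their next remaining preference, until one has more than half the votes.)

Vikram

Round 1: Yara 20, Farid 0, Rosa 14, Jamal 25, Carla 9, Vikram 23. Farid eliminated.
Round 2: Yara 20, Rosa 14, Jamal 25, Carla 9, Vikram 23. Carla eliminated.
Round 3: Yara 20, Rosa 23, Jamal 25, Vikram 23. Yara eliminated.
Round 4: Rosa 23, Jamal 25, Vikram 43. Rosa eliminated.
Round 5: Jamal 25, Vikram 66. Vikram has a majority (≥46).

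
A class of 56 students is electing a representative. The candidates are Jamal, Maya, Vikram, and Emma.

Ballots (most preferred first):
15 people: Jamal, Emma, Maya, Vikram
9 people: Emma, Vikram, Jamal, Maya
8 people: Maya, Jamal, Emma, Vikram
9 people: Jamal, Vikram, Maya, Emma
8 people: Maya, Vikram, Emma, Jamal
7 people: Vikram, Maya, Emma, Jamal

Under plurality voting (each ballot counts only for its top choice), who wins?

First-place votes: Jamal 24, Maya 16, Vikram 7, Emma 9.

Jamal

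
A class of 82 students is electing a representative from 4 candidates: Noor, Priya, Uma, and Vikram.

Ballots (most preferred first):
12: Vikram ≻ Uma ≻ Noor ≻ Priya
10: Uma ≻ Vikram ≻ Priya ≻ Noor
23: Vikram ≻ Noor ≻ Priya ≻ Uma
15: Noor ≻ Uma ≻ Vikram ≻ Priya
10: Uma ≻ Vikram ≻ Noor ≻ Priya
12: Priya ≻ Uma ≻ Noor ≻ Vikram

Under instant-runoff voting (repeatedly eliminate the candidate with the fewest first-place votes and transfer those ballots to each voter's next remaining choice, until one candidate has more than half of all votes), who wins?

Round 1: Noor 15, Priya 12, Uma 20, Vikram 35. Priya eliminated.
Round 2: Noor 15, Uma 32, Vikram 35. Noor eliminated.
Round 3: Uma 47, Vikram 35. Uma has a majority (≥42).

Uma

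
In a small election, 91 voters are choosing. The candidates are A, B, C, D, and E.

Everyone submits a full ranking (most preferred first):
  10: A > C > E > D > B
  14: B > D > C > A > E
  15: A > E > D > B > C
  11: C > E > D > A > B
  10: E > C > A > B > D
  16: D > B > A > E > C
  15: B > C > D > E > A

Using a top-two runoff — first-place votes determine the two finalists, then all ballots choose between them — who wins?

A

Round 1 first-place votes: A 25, B 29, C 11, D 16, E 10. B and A advance.
Runoff: B is ranked above A on 45 ballots, A above B on 46.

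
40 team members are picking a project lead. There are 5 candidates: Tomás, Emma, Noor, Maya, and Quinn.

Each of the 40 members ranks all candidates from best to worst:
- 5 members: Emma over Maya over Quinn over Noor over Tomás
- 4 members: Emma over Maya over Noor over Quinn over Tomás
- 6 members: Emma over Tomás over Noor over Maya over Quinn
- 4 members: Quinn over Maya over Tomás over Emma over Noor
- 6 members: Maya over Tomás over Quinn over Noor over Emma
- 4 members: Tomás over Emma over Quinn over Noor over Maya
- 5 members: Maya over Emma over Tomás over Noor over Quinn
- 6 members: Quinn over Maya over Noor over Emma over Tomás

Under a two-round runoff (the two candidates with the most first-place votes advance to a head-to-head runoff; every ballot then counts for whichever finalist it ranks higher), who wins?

Maya

Round 1 first-place votes: Tomás 4, Emma 15, Noor 0, Maya 11, Quinn 10. Emma and Maya advance.
Runoff: Emma is ranked above Maya on 19 ballots, Maya above Emma on 21.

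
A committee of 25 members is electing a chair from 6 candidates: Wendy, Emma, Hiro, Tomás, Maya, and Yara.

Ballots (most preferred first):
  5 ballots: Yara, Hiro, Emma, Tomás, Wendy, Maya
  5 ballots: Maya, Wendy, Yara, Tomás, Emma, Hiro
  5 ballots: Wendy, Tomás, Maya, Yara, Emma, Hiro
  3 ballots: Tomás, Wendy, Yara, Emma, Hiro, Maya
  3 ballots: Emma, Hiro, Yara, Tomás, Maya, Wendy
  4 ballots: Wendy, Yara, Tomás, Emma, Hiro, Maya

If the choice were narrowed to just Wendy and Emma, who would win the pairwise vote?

Wendy

Wendy is ranked above Emma on 17 ballots; Emma above Wendy on 8.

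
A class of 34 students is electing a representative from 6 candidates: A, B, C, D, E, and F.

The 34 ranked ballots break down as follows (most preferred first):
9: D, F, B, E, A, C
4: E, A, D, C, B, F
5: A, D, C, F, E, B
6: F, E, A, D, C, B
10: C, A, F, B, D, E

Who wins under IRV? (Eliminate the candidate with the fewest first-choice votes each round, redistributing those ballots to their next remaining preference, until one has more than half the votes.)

A

Round 1: A 5, B 0, C 10, D 9, E 4, F 6. B eliminated.
Round 2: A 5, C 10, D 9, E 4, F 6. E eliminated.
Round 3: A 9, C 10, D 9, F 6. F eliminated.
Round 4: A 15, C 10, D 9. D eliminated.
Round 5: A 24, C 10. A has a majority (≥18).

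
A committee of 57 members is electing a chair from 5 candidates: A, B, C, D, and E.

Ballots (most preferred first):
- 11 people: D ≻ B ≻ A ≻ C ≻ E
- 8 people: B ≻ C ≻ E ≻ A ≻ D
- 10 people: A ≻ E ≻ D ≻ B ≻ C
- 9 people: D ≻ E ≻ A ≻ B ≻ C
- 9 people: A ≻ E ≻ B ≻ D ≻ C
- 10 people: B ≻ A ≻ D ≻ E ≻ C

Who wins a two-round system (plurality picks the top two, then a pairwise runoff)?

Round 1 first-place votes: A 19, B 18, C 0, D 20, E 0. D and A advance.
Runoff: D is ranked above A on 20 ballots, A above D on 37.

A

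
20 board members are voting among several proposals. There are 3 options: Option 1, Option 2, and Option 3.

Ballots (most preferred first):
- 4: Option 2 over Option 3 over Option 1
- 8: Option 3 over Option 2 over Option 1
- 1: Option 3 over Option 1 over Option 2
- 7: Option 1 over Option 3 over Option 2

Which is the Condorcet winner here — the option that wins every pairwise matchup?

Option 3 vs Option 1: 13–7
Option 3 vs Option 2: 16–4
Option 3 beats every other option.

Option 3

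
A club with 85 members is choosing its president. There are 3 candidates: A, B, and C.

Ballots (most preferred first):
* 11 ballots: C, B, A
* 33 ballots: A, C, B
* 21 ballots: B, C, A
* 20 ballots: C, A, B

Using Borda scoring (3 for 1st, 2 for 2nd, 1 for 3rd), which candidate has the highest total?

A: 11×1 + 33×3 + 21×1 + 20×2 = 171
B: 11×2 + 33×1 + 21×3 + 20×1 = 138
C: 11×3 + 33×2 + 21×2 + 20×3 = 201

C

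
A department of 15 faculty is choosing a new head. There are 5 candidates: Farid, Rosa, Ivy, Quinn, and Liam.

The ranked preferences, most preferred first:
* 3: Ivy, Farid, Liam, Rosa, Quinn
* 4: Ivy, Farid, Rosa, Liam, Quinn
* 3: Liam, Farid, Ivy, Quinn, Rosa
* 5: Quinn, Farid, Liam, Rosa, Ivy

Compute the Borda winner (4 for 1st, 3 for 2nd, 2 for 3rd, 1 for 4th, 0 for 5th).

Farid

Farid: 3×3 + 4×3 + 3×3 + 5×3 = 45
Rosa: 3×1 + 4×2 + 3×0 + 5×1 = 16
Ivy: 3×4 + 4×4 + 3×2 + 5×0 = 34
Quinn: 3×0 + 4×0 + 3×1 + 5×4 = 23
Liam: 3×2 + 4×1 + 3×4 + 5×2 = 32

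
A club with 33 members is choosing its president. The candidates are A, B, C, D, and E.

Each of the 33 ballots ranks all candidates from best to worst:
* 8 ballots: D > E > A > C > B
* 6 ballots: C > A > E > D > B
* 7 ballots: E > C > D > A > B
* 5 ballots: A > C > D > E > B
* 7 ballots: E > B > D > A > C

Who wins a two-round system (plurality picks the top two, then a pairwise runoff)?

E

Round 1 first-place votes: A 5, B 0, C 6, D 8, E 14. E and D advance.
Runoff: E is ranked above D on 20 ballots, D above E on 13.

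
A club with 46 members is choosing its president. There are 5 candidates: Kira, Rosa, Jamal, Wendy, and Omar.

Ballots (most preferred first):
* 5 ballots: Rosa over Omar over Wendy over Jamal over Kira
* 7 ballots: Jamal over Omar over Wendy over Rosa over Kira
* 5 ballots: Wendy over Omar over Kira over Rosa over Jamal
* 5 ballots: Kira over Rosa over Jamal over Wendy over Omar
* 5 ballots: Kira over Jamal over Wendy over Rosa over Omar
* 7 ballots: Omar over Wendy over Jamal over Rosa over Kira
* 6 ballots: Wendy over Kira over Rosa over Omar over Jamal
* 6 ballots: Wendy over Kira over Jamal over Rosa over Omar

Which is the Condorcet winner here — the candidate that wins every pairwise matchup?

Wendy vs Kira: 36–10
Wendy vs Rosa: 36–10
Wendy vs Jamal: 29–17
Wendy vs Omar: 27–19
Wendy beats every other candidate.

Wendy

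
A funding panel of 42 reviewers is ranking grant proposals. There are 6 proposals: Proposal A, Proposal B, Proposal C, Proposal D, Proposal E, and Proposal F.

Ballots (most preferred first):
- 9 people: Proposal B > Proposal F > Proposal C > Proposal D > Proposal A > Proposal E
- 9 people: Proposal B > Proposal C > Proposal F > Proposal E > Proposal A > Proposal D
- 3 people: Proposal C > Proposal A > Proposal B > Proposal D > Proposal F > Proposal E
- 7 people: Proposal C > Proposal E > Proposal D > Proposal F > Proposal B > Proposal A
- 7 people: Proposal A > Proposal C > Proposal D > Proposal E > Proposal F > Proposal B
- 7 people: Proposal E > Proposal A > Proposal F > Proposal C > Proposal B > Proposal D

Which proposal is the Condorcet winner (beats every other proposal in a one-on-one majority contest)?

Proposal C vs Proposal A: 28–14
Proposal C vs Proposal B: 24–18
Proposal C vs Proposal D: 42–0
Proposal C vs Proposal E: 35–7
Proposal C vs Proposal F: 26–16
Proposal C beats every other proposal.

Proposal C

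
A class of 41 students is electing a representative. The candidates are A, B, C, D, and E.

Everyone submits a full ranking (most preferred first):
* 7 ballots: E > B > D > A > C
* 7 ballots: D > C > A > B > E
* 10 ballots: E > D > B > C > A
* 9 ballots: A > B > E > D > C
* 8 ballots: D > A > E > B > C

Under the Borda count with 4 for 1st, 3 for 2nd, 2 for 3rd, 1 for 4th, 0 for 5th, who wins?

D

A: 7×1 + 7×2 + 10×0 + 9×4 + 8×3 = 81
B: 7×3 + 7×1 + 10×2 + 9×3 + 8×1 = 83
C: 7×0 + 7×3 + 10×1 + 9×0 + 8×0 = 31
D: 7×2 + 7×4 + 10×3 + 9×1 + 8×4 = 113
E: 7×4 + 7×0 + 10×4 + 9×2 + 8×2 = 102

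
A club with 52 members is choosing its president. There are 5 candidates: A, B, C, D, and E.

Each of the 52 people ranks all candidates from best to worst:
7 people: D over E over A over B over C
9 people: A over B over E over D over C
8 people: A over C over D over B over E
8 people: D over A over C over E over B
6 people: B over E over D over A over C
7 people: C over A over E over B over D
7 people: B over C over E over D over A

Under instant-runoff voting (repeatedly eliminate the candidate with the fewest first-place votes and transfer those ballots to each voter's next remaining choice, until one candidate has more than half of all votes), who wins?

Round 1: A 17, B 13, C 7, D 15, E 0. E eliminated.
Round 2: A 17, B 13, C 7, D 15. C eliminated.
Round 3: A 24, B 13, D 15. B eliminated.
Round 4: A 24, D 28. D has a majority (≥27).

D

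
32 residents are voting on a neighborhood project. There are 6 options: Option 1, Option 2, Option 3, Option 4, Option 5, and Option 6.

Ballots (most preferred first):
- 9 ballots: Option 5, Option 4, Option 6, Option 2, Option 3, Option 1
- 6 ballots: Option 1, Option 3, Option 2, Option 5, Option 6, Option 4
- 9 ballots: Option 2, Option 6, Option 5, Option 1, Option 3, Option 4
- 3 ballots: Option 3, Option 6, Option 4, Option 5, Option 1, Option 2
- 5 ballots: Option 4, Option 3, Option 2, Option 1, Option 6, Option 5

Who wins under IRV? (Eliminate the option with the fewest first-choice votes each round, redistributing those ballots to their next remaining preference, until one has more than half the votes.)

Option 2

Round 1: Option 1 6, Option 2 9, Option 3 3, Option 4 5, Option 5 9, Option 6 0. Option 6 eliminated.
Round 2: Option 1 6, Option 2 9, Option 3 3, Option 4 5, Option 5 9. Option 3 eliminated.
Round 3: Option 1 6, Option 2 9, Option 4 8, Option 5 9. Option 1 eliminated.
Round 4: Option 2 15, Option 4 8, Option 5 9. Option 4 eliminated.
Round 5: Option 2 20, Option 5 12. Option 2 has a majority (≥17).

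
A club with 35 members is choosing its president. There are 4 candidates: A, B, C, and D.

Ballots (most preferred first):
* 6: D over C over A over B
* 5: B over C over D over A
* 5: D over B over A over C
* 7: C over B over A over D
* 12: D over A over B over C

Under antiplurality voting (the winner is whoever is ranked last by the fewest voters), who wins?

Last-place votes: A 5, B 6, C 17, D 7.

A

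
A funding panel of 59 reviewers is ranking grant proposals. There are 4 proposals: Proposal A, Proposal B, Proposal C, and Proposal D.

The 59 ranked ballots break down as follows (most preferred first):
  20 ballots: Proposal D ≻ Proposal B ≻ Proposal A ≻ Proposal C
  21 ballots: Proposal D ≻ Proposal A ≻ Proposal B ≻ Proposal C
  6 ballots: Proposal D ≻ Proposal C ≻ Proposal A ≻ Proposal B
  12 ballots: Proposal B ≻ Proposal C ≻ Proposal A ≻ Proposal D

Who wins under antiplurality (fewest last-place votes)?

Last-place votes: Proposal A 0, Proposal B 6, Proposal C 41, Proposal D 12.

Proposal A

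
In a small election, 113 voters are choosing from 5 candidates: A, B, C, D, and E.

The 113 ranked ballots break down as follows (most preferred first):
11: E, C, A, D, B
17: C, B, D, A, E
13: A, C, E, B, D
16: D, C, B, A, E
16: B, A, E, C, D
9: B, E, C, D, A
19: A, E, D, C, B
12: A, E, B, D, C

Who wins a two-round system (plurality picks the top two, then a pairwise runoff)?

Round 1 first-place votes: A 44, B 25, C 17, D 16, E 11. A and B advance.
Runoff: A is ranked above B on 55 ballots, B above A on 58.

B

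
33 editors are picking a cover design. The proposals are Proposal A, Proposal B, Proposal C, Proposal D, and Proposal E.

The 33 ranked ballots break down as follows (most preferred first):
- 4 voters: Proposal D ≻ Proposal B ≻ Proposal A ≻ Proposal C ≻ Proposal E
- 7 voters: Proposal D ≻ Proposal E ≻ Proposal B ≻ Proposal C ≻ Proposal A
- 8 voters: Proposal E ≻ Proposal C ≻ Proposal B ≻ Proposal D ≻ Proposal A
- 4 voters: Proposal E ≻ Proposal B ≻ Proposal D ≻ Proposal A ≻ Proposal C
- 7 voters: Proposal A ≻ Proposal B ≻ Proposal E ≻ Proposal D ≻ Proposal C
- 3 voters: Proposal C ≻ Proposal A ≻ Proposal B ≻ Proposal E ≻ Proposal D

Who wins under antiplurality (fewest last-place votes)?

Proposal B

Last-place votes: Proposal A 15, Proposal B 0, Proposal C 11, Proposal D 3, Proposal E 4.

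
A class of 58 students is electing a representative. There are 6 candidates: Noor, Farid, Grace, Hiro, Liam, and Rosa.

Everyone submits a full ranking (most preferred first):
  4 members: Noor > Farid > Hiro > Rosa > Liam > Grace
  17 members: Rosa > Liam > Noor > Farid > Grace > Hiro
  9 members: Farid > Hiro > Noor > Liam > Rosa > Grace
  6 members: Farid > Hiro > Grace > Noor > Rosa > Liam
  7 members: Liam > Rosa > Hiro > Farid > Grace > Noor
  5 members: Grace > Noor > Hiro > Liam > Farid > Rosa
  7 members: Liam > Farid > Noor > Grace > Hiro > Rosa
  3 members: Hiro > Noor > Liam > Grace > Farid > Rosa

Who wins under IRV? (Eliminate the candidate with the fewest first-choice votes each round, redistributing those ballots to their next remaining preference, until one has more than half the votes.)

Liam

Round 1: Noor 4, Farid 15, Grace 5, Hiro 3, Liam 14, Rosa 17. Hiro eliminated.
Round 2: Noor 7, Farid 15, Grace 5, Liam 14, Rosa 17. Grace eliminated.
Round 3: Noor 12, Farid 15, Liam 14, Rosa 17. Noor eliminated.
Round 4: Farid 19, Liam 22, Rosa 17. Rosa eliminated.
Round 5: Farid 19, Liam 39. Liam has a majority (≥30).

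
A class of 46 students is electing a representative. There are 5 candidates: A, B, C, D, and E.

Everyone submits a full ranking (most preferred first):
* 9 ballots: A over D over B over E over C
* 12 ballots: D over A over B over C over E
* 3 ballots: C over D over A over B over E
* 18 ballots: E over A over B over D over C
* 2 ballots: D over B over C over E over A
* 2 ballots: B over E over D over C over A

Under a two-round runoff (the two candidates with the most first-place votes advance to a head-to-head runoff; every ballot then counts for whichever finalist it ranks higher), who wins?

Round 1 first-place votes: A 9, B 2, C 3, D 14, E 18. E and D advance.
Runoff: E is ranked above D on 20 ballots, D above E on 26.

D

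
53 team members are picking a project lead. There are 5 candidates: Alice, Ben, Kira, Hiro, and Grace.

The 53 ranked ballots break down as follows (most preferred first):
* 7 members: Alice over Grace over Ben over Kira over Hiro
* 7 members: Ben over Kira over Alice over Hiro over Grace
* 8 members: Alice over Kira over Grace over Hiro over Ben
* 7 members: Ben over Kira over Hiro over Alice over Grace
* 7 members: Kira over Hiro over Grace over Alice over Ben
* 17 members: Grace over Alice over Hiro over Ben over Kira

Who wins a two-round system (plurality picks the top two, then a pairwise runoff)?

Round 1 first-place votes: Alice 15, Ben 14, Kira 7, Hiro 0, Grace 17. Grace and Alice advance.
Runoff: Grace is ranked above Alice on 24 ballots, Alice above Grace on 29.

Alice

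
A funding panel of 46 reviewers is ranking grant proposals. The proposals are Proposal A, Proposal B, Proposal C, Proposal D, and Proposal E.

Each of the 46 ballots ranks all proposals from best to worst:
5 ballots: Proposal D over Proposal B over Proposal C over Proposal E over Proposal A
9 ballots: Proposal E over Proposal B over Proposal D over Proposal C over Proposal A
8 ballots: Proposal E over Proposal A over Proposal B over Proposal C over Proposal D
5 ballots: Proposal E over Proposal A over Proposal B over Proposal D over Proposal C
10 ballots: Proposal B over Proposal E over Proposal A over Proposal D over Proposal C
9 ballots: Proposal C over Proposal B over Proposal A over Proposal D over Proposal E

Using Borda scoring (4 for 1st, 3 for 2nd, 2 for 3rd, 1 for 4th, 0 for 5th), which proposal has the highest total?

Proposal A: 5×0 + 9×0 + 8×3 + 5×3 + 10×2 + 9×2 = 77
Proposal B: 5×3 + 9×3 + 8×2 + 5×2 + 10×4 + 9×3 = 135
Proposal C: 5×2 + 9×1 + 8×1 + 5×0 + 10×0 + 9×4 = 63
Proposal D: 5×4 + 9×2 + 8×0 + 5×1 + 10×1 + 9×1 = 62
Proposal E: 5×1 + 9×4 + 8×4 + 5×4 + 10×3 + 9×0 = 123

Proposal B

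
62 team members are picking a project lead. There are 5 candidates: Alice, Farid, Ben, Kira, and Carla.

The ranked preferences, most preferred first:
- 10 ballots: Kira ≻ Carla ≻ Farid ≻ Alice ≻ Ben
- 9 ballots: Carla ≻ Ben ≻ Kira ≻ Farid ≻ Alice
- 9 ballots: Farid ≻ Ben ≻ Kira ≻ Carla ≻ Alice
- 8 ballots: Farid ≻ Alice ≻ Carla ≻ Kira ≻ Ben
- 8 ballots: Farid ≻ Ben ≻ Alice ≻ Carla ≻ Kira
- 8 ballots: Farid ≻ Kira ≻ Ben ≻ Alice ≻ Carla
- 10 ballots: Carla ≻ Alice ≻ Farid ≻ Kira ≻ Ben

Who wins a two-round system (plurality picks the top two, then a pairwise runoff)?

Round 1 first-place votes: Alice 0, Farid 33, Ben 0, Kira 10, Carla 19. Farid and Carla advance.
Runoff: Farid is ranked above Carla on 33 ballots, Carla above Farid on 29.

Farid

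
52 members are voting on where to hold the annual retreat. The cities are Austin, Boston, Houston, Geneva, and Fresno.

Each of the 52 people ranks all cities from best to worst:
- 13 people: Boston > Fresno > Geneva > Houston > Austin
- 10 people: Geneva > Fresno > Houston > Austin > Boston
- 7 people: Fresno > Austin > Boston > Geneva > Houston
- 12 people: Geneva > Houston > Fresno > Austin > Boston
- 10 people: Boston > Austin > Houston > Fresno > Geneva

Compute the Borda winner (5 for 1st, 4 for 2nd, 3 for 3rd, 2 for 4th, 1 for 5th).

Austin: 13×1 + 10×2 + 7×4 + 12×2 + 10×4 = 125
Boston: 13×5 + 10×1 + 7×3 + 12×1 + 10×5 = 158
Houston: 13×2 + 10×3 + 7×1 + 12×4 + 10×3 = 141
Geneva: 13×3 + 10×5 + 7×2 + 12×5 + 10×1 = 173
Fresno: 13×4 + 10×4 + 7×5 + 12×3 + 10×2 = 183

Fresno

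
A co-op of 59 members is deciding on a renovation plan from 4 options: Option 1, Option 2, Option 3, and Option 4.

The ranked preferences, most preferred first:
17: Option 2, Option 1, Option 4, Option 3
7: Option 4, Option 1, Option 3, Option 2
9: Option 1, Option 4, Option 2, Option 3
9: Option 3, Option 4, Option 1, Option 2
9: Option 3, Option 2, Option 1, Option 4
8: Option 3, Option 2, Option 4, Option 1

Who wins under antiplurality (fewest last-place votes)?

Option 1

Last-place votes: Option 1 8, Option 2 16, Option 3 26, Option 4 9.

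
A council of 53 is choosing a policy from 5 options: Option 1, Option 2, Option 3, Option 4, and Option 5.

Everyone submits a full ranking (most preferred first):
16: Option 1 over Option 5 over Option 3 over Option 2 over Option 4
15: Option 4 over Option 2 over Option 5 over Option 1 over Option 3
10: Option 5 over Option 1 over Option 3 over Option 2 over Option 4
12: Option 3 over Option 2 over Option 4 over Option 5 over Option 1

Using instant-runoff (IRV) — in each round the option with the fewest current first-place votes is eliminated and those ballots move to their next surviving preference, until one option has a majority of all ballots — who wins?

Option 4

Round 1: Option 1 16, Option 2 0, Option 3 12, Option 4 15, Option 5 10. Option 2 eliminated.
Round 2: Option 1 16, Option 3 12, Option 4 15, Option 5 10. Option 5 eliminated.
Round 3: Option 1 26, Option 3 12, Option 4 15. Option 3 eliminated.
Round 4: Option 1 26, Option 4 27. Option 4 has a majority (≥27).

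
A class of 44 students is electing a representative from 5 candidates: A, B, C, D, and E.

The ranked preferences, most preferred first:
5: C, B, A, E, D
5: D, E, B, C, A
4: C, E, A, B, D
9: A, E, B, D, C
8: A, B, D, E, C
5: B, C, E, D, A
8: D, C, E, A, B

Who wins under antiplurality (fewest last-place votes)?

Last-place votes: A 10, B 8, C 17, D 9, E 0.

E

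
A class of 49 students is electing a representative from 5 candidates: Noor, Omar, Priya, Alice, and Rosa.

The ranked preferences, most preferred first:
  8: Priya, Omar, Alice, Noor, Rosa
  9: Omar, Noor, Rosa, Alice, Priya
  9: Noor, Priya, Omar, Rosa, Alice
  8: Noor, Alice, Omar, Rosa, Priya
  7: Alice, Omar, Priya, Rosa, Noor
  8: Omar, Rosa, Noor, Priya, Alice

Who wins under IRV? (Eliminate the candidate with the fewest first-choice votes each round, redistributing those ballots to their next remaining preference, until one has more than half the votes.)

Round 1: Noor 17, Omar 17, Priya 8, Alice 7, Rosa 0. Rosa eliminated.
Round 2: Noor 17, Omar 17, Priya 8, Alice 7. Alice eliminated.
Round 3: Noor 17, Omar 24, Priya 8. Priya eliminated.
Round 4: Noor 17, Omar 32. Omar has a majority (≥25).

Omar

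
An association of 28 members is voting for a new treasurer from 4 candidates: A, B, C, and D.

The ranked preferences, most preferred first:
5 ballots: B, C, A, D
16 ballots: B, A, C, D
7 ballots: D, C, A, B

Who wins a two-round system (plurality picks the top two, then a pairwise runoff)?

Round 1 first-place votes: A 0, B 21, C 0, D 7. B and D advance.
Runoff: B is ranked above D on 21 ballots, D above B on 7.

B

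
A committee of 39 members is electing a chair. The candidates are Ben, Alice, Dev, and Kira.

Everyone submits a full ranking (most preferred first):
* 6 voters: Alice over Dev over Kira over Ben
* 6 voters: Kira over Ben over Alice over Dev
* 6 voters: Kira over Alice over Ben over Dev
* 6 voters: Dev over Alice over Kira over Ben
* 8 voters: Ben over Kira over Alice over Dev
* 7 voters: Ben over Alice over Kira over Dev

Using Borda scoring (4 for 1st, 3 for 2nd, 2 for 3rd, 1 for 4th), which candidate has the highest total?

Ben: 6×1 + 6×3 + 6×2 + 6×1 + 8×4 + 7×4 = 102
Alice: 6×4 + 6×2 + 6×3 + 6×3 + 8×2 + 7×3 = 109
Dev: 6×3 + 6×1 + 6×1 + 6×4 + 8×1 + 7×1 = 69
Kira: 6×2 + 6×4 + 6×4 + 6×2 + 8×3 + 7×2 = 110

Kira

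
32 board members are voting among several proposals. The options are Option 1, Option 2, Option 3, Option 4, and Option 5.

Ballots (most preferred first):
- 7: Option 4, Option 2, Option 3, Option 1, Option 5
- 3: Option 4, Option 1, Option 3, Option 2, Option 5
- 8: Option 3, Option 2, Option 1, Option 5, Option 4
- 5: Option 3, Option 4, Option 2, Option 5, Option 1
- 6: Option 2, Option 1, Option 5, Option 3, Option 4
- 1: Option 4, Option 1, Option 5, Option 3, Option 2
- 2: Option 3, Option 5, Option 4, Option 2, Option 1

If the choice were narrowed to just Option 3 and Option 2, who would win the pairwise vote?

Option 3

Option 3 is ranked above Option 2 on 19 ballots; Option 2 above Option 3 on 13.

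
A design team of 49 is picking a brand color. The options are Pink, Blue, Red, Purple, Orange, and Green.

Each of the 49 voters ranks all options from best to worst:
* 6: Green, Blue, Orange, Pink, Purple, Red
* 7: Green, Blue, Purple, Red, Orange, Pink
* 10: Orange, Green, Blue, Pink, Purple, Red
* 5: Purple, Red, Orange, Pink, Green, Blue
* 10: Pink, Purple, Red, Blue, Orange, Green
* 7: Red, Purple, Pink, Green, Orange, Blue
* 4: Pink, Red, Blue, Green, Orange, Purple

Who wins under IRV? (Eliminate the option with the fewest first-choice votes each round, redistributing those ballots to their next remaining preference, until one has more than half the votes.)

Round 1: Pink 14, Blue 0, Red 7, Purple 5, Orange 10, Green 13. Blue eliminated.
Round 2: Pink 14, Red 7, Purple 5, Orange 10, Green 13. Purple eliminated.
Round 3: Pink 14, Red 12, Orange 10, Green 13. Orange eliminated.
Round 4: Pink 14, Red 12, Green 23. Red eliminated.
Round 5: Pink 26, Green 23. Pink has a majority (≥25).

Pink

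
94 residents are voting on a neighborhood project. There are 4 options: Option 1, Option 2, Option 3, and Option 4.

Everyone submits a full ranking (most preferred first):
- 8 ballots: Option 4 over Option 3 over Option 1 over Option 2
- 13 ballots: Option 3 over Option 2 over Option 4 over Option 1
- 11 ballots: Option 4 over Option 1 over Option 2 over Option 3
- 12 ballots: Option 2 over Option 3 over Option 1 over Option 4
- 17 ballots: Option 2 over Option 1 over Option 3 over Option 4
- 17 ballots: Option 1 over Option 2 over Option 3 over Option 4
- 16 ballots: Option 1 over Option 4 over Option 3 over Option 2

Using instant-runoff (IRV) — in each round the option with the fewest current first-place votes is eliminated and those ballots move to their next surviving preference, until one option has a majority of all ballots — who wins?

Round 1: Option 1 33, Option 2 29, Option 3 13, Option 4 19. Option 3 eliminated.
Round 2: Option 1 33, Option 2 42, Option 4 19. Option 4 eliminated.
Round 3: Option 1 52, Option 2 42. Option 1 has a majority (≥48).

Option 1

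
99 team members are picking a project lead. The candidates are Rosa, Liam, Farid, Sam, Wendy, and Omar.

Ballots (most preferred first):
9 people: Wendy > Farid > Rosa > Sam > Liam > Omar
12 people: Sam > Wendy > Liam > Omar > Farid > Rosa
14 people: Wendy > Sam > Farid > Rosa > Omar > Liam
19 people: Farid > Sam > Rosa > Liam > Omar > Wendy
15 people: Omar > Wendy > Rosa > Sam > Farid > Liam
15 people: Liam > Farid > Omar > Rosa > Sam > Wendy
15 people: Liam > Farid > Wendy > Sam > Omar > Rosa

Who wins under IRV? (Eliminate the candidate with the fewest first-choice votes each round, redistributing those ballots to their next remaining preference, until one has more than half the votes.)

Round 1: Rosa 0, Liam 30, Farid 19, Sam 12, Wendy 23, Omar 15. Rosa eliminated.
Round 2: Liam 30, Farid 19, Sam 12, Wendy 23, Omar 15. Sam eliminated.
Round 3: Liam 30, Farid 19, Wendy 35, Omar 15. Omar eliminated.
Round 4: Liam 30, Farid 19, Wendy 50. Wendy has a majority (≥50).

Wendy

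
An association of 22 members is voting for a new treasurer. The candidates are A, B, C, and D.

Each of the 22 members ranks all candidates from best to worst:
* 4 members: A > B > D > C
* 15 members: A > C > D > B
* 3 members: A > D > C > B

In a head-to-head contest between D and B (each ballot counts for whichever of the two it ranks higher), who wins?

D is ranked above B on 18 ballots; B above D on 4.

D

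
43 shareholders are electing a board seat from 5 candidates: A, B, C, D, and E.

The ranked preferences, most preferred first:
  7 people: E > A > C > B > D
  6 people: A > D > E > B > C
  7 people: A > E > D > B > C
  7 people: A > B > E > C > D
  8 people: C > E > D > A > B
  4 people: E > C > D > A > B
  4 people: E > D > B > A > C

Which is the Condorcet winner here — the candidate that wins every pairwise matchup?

E

E vs A: 23–20
E vs B: 36–7
E vs C: 35–8
E vs D: 37–6
E beats every other candidate.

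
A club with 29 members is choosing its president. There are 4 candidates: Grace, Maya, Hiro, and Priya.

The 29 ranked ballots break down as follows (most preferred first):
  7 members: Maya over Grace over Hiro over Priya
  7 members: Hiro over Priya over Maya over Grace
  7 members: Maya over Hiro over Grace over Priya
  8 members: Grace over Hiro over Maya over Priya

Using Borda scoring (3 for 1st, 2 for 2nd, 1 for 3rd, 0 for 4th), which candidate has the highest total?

Hiro

Grace: 7×2 + 7×0 + 7×1 + 8×3 = 45
Maya: 7×3 + 7×1 + 7×3 + 8×1 = 57
Hiro: 7×1 + 7×3 + 7×2 + 8×2 = 58
Priya: 7×0 + 7×2 + 7×0 + 8×0 = 14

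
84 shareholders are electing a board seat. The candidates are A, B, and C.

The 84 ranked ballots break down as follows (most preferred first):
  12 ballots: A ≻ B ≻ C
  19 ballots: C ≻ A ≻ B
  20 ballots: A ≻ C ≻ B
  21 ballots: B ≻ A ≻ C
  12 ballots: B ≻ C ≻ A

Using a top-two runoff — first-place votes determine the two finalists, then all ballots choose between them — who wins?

Round 1 first-place votes: A 32, B 33, C 19. B and A advance.
Runoff: B is ranked above A on 33 ballots, A above B on 51.

A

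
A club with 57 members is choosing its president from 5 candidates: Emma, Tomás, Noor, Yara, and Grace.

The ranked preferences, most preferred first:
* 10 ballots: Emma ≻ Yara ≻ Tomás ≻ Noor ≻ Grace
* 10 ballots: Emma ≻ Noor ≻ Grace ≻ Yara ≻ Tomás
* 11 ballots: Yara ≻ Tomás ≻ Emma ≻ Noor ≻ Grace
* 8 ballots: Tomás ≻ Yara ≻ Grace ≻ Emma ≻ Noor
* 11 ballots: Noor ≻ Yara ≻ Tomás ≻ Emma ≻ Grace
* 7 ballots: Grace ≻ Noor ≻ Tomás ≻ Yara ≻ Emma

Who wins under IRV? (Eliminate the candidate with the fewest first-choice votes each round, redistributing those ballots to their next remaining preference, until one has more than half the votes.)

Yara

Round 1: Emma 20, Tomás 8, Noor 11, Yara 11, Grace 7. Grace eliminated.
Round 2: Emma 20, Tomás 8, Noor 18, Yara 11. Tomás eliminated.
Round 3: Emma 20, Noor 18, Yara 19. Noor eliminated.
Round 4: Emma 20, Yara 37. Yara has a majority (≥29).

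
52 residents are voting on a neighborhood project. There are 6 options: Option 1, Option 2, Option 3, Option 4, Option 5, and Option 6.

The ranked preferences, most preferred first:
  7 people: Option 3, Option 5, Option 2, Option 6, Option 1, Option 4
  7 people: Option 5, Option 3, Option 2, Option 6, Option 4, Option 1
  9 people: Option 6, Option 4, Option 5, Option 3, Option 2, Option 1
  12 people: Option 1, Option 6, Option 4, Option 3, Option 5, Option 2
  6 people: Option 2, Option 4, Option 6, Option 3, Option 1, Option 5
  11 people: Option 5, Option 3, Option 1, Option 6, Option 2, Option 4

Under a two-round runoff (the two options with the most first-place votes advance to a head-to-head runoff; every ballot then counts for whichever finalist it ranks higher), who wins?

Option 5

Round 1 first-place votes: Option 1 12, Option 2 6, Option 3 7, Option 4 0, Option 5 18, Option 6 9. Option 5 and Option 1 advance.
Runoff: Option 5 is ranked above Option 1 on 34 ballots, Option 1 above Option 5 on 18.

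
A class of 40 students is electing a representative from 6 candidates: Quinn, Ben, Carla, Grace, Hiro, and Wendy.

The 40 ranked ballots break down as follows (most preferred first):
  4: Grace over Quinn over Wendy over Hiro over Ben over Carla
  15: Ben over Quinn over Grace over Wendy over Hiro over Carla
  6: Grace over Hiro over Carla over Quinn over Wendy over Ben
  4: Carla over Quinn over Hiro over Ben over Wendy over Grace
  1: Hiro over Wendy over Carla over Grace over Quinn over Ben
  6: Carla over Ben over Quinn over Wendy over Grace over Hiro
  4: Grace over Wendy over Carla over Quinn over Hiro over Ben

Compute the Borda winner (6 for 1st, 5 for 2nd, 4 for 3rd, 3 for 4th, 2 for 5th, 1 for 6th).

Quinn

Quinn: 4×5 + 15×5 + 6×3 + 4×5 + 1×2 + 6×4 + 4×3 = 171
Ben: 4×2 + 15×6 + 6×1 + 4×3 + 1×1 + 6×5 + 4×1 = 151
Carla: 4×1 + 15×1 + 6×4 + 4×6 + 1×4 + 6×6 + 4×4 = 123
Grace: 4×6 + 15×4 + 6×6 + 4×1 + 1×3 + 6×2 + 4×6 = 163
Hiro: 4×3 + 15×2 + 6×5 + 4×4 + 1×6 + 6×1 + 4×2 = 108
Wendy: 4×4 + 15×3 + 6×2 + 4×2 + 1×5 + 6×3 + 4×5 = 124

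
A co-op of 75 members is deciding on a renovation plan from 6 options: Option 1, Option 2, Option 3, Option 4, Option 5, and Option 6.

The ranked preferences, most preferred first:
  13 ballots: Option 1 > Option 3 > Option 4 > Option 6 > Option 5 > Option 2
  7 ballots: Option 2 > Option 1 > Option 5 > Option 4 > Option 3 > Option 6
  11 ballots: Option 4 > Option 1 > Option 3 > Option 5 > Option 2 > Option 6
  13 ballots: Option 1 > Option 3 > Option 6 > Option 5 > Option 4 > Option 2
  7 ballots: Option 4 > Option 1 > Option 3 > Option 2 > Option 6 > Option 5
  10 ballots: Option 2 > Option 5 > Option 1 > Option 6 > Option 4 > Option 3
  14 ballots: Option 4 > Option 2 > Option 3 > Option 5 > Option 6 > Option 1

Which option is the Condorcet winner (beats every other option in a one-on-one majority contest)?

Option 1 vs Option 2: 44–31
Option 1 vs Option 3: 61–14
Option 1 vs Option 4: 43–32
Option 1 vs Option 5: 51–24
Option 1 vs Option 6: 61–14
Option 1 beats every other option.

Option 1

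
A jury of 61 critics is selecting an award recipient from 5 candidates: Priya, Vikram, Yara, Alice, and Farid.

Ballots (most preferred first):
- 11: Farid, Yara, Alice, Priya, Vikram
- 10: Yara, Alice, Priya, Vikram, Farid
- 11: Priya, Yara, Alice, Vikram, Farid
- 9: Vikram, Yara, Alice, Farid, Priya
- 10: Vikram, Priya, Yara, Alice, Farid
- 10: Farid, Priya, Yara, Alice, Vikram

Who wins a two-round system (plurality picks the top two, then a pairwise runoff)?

Round 1 first-place votes: Priya 11, Vikram 19, Yara 10, Alice 0, Farid 21. Farid and Vikram advance.
Runoff: Farid is ranked above Vikram on 21 ballots, Vikram above Farid on 40.

Vikram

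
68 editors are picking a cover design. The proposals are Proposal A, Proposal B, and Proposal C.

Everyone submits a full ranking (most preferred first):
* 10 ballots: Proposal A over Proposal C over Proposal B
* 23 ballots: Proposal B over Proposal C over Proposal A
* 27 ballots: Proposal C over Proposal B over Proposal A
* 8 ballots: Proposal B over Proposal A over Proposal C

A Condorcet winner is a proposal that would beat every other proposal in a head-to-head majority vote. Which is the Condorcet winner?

Proposal C vs Proposal A: 50–18
Proposal C vs Proposal B: 37–31
Proposal C beats every other proposal.

Proposal C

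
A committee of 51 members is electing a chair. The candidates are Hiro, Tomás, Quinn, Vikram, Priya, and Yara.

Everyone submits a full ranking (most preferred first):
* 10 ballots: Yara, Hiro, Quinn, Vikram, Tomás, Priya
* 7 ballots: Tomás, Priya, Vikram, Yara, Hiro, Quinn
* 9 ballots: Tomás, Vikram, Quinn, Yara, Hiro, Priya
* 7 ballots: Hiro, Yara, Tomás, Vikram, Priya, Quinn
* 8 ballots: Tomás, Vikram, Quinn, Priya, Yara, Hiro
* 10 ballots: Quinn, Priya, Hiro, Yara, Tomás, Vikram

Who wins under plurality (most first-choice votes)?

Tomás

First-place votes: Hiro 7, Tomás 24, Quinn 10, Vikram 0, Priya 0, Yara 10.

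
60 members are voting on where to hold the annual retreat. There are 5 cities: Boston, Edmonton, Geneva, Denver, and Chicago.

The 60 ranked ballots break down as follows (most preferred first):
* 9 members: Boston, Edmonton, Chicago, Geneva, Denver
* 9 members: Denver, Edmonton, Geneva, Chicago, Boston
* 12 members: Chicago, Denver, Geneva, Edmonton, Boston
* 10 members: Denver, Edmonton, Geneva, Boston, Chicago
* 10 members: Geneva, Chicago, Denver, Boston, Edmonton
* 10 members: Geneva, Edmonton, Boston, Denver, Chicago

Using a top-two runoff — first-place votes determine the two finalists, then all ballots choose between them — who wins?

Round 1 first-place votes: Boston 9, Edmonton 0, Geneva 20, Denver 19, Chicago 12. Geneva and Denver advance.
Runoff: Geneva is ranked above Denver on 29 ballots, Denver above Geneva on 31.

Denver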